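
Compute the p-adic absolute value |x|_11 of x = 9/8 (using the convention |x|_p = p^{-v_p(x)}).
|9/8|_11 = 1

Step 1 — compute v_11(x) by factoring powers of 11 out of the numerator and denominator: v_11(9/8) = 0. Step 2 — apply |x|_p = p^{-v_p(x)} = 11^{0} = 1.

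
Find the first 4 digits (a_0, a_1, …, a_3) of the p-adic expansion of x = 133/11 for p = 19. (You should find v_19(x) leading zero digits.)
(a_0, …, a_3) = (0, 11, 15, 13)

v_19(133/11) = 1, so a_0 = ... = a_0 = 0. Factor out: x = 19^1 · u with u = 7/11 a unit in ℤ_19. Expand u iteratively via a_{v+i} = u_i mod 19, u_{i+1} = (u_i − a_{v+i})/19:
  u_0 = 7/11;  a_1 = 11;  u_1 = (u_0 − 11)/19 = -6/11
  u_1 = -6/11;  a_2 = 15;  u_2 = (u_1 − 15)/19 = -9/11
  u_2 = -9/11;  a_3 = 13;  u_3 = (u_2 − 13)/19 = -8/11
Digits: (0, 11, 15, 13).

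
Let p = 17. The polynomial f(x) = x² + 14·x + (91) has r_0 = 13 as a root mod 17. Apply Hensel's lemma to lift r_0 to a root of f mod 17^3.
r_2 = 999 (mod 4913)

Hensel: r_{i+1} = r_i − f(r_i)·(f′(r_i))^{-1} mod 17^{i+2}, f′(x) = 2x + 14. Iterate:
  r_0 = 13 (mod 17)
  r_1 = 132 (mod 289)
  r_2 = 999 (mod 4913)
Final: r = 999 satisfies f(r) ≡ 0 mod 17^3.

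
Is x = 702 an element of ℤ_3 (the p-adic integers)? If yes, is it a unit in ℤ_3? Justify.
x ∈ ℤ_3 but not a unit; v_3(x) = 3 > 0

ℤ_3 = {x ∈ ℚ_3 : v_3(x) ≥ 0} and ℤ_3^× = {x ∈ ℤ_3 : v_3(x) = 0}. Here v_3(702) = v_3(num) − v_3(den) = 3; compare against these criteria.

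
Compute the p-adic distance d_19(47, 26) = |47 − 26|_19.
d_19(47, 26) = 1

Step 1 — x − y = 47 − 26 = 21. Step 2 — v_19(21) = 0 (factor: 21 = (19^0 · 21); the sign does not affect v_p). Step 3 — |x − y|_19 = 19^{0} = 1.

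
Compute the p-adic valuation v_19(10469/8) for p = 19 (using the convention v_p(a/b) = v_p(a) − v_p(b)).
v_19(10469/8) = 2

Factor powers of 19 from the numerator and denominator of the reduced fraction: 10469 = 19^2 · 29 and 8 = 19^0 · 8. Apply v_p(a/b) = v_p(a) − v_p(b): v_19(10469/8) = 2 − 0 = 2.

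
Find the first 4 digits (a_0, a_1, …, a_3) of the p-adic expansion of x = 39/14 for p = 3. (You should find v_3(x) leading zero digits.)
(a_0, …, a_3) = (0, 2, 2, 2)

v_3(39/14) = 1, so a_0 = ... = a_0 = 0. Factor out: x = 3^1 · u with u = 13/14 a unit in ℤ_3. Expand u iteratively via a_{v+i} = u_i mod 3, u_{i+1} = (u_i − a_{v+i})/3:
  u_0 = 13/14;  a_1 = 2;  u_1 = (u_0 − 2)/3 = -5/14
  u_1 = -5/14;  a_2 = 2;  u_2 = (u_1 − 2)/3 = -11/14
  u_2 = -11/14;  a_3 = 2;  u_3 = (u_2 − 2)/3 = -13/14
Digits: (0, 2, 2, 2).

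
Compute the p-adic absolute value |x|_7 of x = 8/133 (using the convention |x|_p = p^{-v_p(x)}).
|8/133|_7 = 7

Step 1 — compute v_7(x) by factoring powers of 7 out of the numerator and denominator: v_7(8/133) = -1. Step 2 — apply |x|_p = p^{-v_p(x)} = 7^{1} = 7.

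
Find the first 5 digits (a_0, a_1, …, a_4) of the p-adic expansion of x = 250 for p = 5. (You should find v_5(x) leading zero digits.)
(a_0, …, a_4) = (0, 0, 0, 2, 0)

v_5(250) = 3, so a_0 = ... = a_2 = 0. Factor out: x = 5^3 · u with u = 2 a unit in ℤ_5. Expand u iteratively via a_{v+i} = u_i mod 5, u_{i+1} = (u_i − a_{v+i})/5:
  u_0 = 2;  a_3 = 2;  u_1 = (u_0 − 2)/5 = 0
  u_1 = 0;  a_4 = 0;  u_2 = (u_1 − 0)/5 = 0
Digits: (0, 0, 0, 2, 0).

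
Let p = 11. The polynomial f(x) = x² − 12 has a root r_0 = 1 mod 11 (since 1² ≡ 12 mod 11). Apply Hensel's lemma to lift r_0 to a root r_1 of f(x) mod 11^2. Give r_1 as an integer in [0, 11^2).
r_1 = 67 (mod 121)

Hensel's recurrence: r_{i+1} = r_i − f(r_i)·(f′(r_i))^{-1} mod 11^{i+2}, with f′(x) = 2x. Iterate:
  r_0 = 1 (mod 11)
  r_1 = 67 (mod 121)
Final: r_1 = 67, and one checks f(r_1) ≡ 0 mod 11^2.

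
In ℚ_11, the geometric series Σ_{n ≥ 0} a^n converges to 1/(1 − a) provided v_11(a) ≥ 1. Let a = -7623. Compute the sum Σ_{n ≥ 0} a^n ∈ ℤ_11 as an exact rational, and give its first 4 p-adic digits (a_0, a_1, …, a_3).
Σ a^n = 1/(1 − a) = 1/7624;  first 4 digits = (1, 0, 3, 5)

v_11(a) = 2 ≥ 1, so the series converges in ℤ_11 to 1/(1 − a) = 1/(1 − (-7623)) = 1/7624. Expand this rational in ℤ_11: compute digits iteratively via d_i = x_i mod 11, x_{i+1} = (x_i − d_i)/11. The first 4 digits are (1, 0, 3, 5).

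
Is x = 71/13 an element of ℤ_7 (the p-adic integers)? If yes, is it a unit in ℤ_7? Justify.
x ∈ ℤ_7^× (unit); v_7(x) = 0

ℤ_7 = {x ∈ ℚ_7 : v_7(x) ≥ 0} and ℤ_7^× = {x ∈ ℤ_7 : v_7(x) = 0}. Here v_7(71/13) = v_7(num) − v_7(den) = 0; compare against these criteria.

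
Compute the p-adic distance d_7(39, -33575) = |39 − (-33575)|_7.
d_7(39, -33575) = 1/16807

Step 1 — x − y = 39 − (-33575) = 33614. Step 2 — v_7(33614) = 5 (factor: 33614 = (7^5 · 2); the sign does not affect v_p). Step 3 — |x − y|_7 = 7^{-5} = 1/16807.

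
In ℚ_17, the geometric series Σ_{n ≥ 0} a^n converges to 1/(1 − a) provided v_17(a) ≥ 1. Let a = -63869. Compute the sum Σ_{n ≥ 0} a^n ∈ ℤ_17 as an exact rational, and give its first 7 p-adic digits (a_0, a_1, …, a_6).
Σ a^n = 1/(1 − a) = 1/63870;  first 7 digits = (1, 0, 0, 4, 16, 16, 15)

v_17(a) = 3 ≥ 1, so the series converges in ℤ_17 to 1/(1 − a) = 1/(1 − (-63869)) = 1/63870. Expand this rational in ℤ_17: compute digits iteratively via d_i = x_i mod 17, x_{i+1} = (x_i − d_i)/17. The first 7 digits are (1, 0, 0, 4, 16, 16, 15).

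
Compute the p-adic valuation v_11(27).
v_11(27) = 0

v_11(n) is the largest exponent k such that 11^k divides n. Factor out: 27 = 11^0 · 27. (Sign doesn't affect v_p.) So v_11(27) = 0.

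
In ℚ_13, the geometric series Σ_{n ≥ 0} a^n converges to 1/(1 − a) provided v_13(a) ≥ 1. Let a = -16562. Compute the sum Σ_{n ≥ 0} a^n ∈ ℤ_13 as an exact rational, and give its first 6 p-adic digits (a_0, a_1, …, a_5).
Σ a^n = 1/(1 − a) = 1/16563;  first 6 digits = (1, 0, 6, 5, 9, 10)

v_13(a) = 2 ≥ 1, so the series converges in ℤ_13 to 1/(1 − a) = 1/(1 − (-16562)) = 1/16563. Expand this rational in ℤ_13: compute digits iteratively via d_i = x_i mod 13, x_{i+1} = (x_i − d_i)/13. The first 6 digits are (1, 0, 6, 5, 9, 10).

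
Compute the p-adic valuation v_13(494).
v_13(494) = 1

v_13(n) is the largest exponent k such that 13^k divides n. Factor out: 494 = 13^1 · 38. (Sign doesn't affect v_p.) So v_13(494) = 1.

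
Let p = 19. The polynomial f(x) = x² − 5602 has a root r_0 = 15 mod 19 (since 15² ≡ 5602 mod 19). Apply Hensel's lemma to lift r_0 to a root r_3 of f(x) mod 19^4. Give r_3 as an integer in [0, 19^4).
r_3 = 105522 (mod 130321)

Hensel's recurrence: r_{i+1} = r_i − f(r_i)·(f′(r_i))^{-1} mod 19^{i+2}, with f′(x) = 2x. Iterate:
  r_0 = 15 (mod 19)
  r_1 = 110 (mod 361)
  r_2 = 2637 (mod 6859)
  r_3 = 105522 (mod 130321)
Final: r_3 = 105522, and one checks f(r_3) ≡ 0 mod 19^4.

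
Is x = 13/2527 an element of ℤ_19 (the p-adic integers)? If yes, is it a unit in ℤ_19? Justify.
x ∉ ℤ_19 (v_19(x) = -2 < 0)

ℤ_19 = {x ∈ ℚ_19 : v_19(x) ≥ 0} and ℤ_19^× = {x ∈ ℤ_19 : v_19(x) = 0}. Here v_19(13/2527) = v_19(num) − v_19(den) = -2; compare against these criteria.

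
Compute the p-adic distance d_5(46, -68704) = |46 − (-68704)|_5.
d_5(46, -68704) = 1/3125

Step 1 — x − y = 46 − (-68704) = 68750. Step 2 — v_5(68750) = 5 (factor: 68750 = (5^5 · 22); the sign does not affect v_p). Step 3 — |x − y|_5 = 5^{-5} = 1/3125.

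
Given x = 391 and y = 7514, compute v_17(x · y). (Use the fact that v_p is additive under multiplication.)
v_17(2937974) = 3

v_p(x) = 1 (factor: 391 = 17^1 · 23); v_p(y) = 2 (factor: 7514 = 17^2 · 26). Additivity: v_p(xy) = v_p(x) + v_p(y) = 1 + 2 = 3. (Direct check: xy = 2937974 = 17^3 · (598).)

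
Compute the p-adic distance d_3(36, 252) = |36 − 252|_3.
d_3(36, 252) = 1/27

Step 1 — x − y = 36 − 252 = -216. Step 2 — v_3(-216) = 3 (factor: -216 = −(3^3 · 8); the sign does not affect v_p). Step 3 — |x − y|_3 = 3^{-3} = 1/27.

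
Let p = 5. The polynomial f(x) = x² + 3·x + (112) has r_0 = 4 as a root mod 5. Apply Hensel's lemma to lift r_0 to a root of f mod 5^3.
r_2 = 39 (mod 125)

Hensel: r_{i+1} = r_i − f(r_i)·(f′(r_i))^{-1} mod 5^{i+2}, f′(x) = 2x + 3. Iterate:
  r_0 = 4 (mod 5)
  r_1 = 14 (mod 25)
  r_2 = 39 (mod 125)
Final: r = 39 satisfies f(r) ≡ 0 mod 5^3.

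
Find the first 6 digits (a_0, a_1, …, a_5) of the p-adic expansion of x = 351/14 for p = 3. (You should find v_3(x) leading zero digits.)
(a_0, …, a_5) = (0, 0, 0, 2, 2, 2)

v_3(351/14) = 3, so a_0 = ... = a_2 = 0. Factor out: x = 3^3 · u with u = 13/14 a unit in ℤ_3. Expand u iteratively via a_{v+i} = u_i mod 3, u_{i+1} = (u_i − a_{v+i})/3:
  u_0 = 13/14;  a_3 = 2;  u_1 = (u_0 − 2)/3 = -5/14
  u_1 = -5/14;  a_4 = 2;  u_2 = (u_1 − 2)/3 = -11/14
  u_2 = -11/14;  a_5 = 2;  u_3 = (u_2 − 2)/3 = -13/14
Digits: (0, 0, 0, 2, 2, 2).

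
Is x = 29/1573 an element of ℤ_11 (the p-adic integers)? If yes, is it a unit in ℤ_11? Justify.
x ∉ ℤ_11 (v_11(x) = -2 < 0)

ℤ_11 = {x ∈ ℚ_11 : v_11(x) ≥ 0} and ℤ_11^× = {x ∈ ℤ_11 : v_11(x) = 0}. Here v_11(29/1573) = v_11(num) − v_11(den) = -2; compare against these criteria.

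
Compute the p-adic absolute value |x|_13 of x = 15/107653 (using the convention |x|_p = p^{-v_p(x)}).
|15/107653|_13 = 2197

Step 1 — compute v_13(x) by factoring powers of 13 out of the numerator and denominator: v_13(15/107653) = -3. Step 2 — apply |x|_p = p^{-v_p(x)} = 13^{3} = 2197.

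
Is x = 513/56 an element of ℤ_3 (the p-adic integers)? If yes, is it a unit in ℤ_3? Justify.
x ∈ ℤ_3 but not a unit; v_3(x) = 3 > 0

ℤ_3 = {x ∈ ℚ_3 : v_3(x) ≥ 0} and ℤ_3^× = {x ∈ ℤ_3 : v_3(x) = 0}. Here v_3(513/56) = v_3(num) − v_3(den) = 3; compare against these criteria.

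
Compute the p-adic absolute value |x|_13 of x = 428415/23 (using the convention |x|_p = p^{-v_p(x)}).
|428415/23|_13 = 1/28561

Step 1 — compute v_13(x) by factoring powers of 13 out of the numerator and denominator: v_13(428415/23) = 4. Step 2 — apply |x|_p = p^{-v_p(x)} = 13^{-4} = 1/28561.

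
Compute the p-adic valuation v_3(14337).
v_3(14337) = 5

v_3(n) is the largest exponent k such that 3^k divides n. Factor out: 14337 = 3^5 · 59. (Sign doesn't affect v_p.) So v_3(14337) = 5.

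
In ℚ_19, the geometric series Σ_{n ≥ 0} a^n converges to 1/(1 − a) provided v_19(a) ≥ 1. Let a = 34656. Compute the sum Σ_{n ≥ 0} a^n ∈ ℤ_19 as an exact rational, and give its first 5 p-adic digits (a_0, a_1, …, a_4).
Σ a^n = 1/(1 − a) = -1/34655;  first 5 digits = (1, 0, 1, 5, 1)

v_19(a) = 2 ≥ 1, so the series converges in ℤ_19 to 1/(1 − a) = 1/(1 − 34656) = -1/34655. Expand this rational in ℤ_19: compute digits iteratively via d_i = x_i mod 19, x_{i+1} = (x_i − d_i)/19. The first 5 digits are (1, 0, 1, 5, 1).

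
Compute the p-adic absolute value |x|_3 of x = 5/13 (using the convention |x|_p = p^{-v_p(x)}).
|5/13|_3 = 1

Step 1 — compute v_3(x) by factoring powers of 3 out of the numerator and denominator: v_3(5/13) = 0. Step 2 — apply |x|_p = p^{-v_p(x)} = 3^{0} = 1.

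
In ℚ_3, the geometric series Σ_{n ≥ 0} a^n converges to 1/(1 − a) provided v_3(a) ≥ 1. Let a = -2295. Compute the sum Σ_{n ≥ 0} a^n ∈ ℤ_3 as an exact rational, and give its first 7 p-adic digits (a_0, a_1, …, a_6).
Σ a^n = 1/(1 − a) = 1/2296;  first 7 digits = (1, 0, 0, 2, 1, 2, 0)

v_3(a) = 3 ≥ 1, so the series converges in ℤ_3 to 1/(1 − a) = 1/(1 − (-2295)) = 1/2296. Expand this rational in ℤ_3: compute digits iteratively via d_i = x_i mod 3, x_{i+1} = (x_i − d_i)/3. The first 7 digits are (1, 0, 0, 2, 1, 2, 0).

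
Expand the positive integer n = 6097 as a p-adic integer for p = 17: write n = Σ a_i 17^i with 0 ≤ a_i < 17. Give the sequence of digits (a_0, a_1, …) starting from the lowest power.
(a_0, a_1, …) = (11, 1, 4, 1)

Repeated division by 17 gives the digits low-to-high: 6097 = 11 + 1·17^1 + 4·17^2 + 1·17^3. Digit sequence: (11, 1, 4, 1).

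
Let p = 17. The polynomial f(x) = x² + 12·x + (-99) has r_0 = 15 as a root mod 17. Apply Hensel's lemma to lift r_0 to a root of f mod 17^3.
r_2 = 916 (mod 4913)

Hensel: r_{i+1} = r_i − f(r_i)·(f′(r_i))^{-1} mod 17^{i+2}, f′(x) = 2x + 12. Iterate:
  r_0 = 15 (mod 17)
  r_1 = 49 (mod 289)
  r_2 = 916 (mod 4913)
Final: r = 916 satisfies f(r) ≡ 0 mod 17^3.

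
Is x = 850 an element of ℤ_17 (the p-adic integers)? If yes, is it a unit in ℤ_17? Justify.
x ∈ ℤ_17 but not a unit; v_17(x) = 1 > 0

ℤ_17 = {x ∈ ℚ_17 : v_17(x) ≥ 0} and ℤ_17^× = {x ∈ ℤ_17 : v_17(x) = 0}. Here v_17(850) = v_17(num) − v_17(den) = 1; compare against these criteria.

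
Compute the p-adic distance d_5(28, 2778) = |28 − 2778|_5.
d_5(28, 2778) = 1/125

Step 1 — x − y = 28 − 2778 = -2750. Step 2 — v_5(-2750) = 3 (factor: -2750 = −(5^3 · 22); the sign does not affect v_p). Step 3 — |x − y|_5 = 5^{-3} = 1/125.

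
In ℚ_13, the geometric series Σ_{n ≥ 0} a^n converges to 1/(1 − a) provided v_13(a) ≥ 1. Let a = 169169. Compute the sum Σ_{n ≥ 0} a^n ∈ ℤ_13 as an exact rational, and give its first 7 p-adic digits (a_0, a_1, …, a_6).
Σ a^n = 1/(1 − a) = -1/169168;  first 7 digits = (1, 0, 0, 12, 5, 0, 1)

v_13(a) = 3 ≥ 1, so the series converges in ℤ_13 to 1/(1 − a) = 1/(1 − 169169) = -1/169168. Expand this rational in ℤ_13: compute digits iteratively via d_i = x_i mod 13, x_{i+1} = (x_i − d_i)/13. The first 7 digits are (1, 0, 0, 12, 5, 0, 1).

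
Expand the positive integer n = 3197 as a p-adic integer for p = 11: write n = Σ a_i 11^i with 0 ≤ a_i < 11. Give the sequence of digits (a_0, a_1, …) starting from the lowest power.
(a_0, a_1, …) = (7, 4, 4, 2)

Repeated division by 11 gives the digits low-to-high: 3197 = 7 + 4·11^1 + 4·11^2 + 2·11^3. Digit sequence: (7, 4, 4, 2).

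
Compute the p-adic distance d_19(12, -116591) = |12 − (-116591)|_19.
d_19(12, -116591) = 1/6859

Step 1 — x − y = 12 − (-116591) = 116603. Step 2 — v_19(116603) = 3 (factor: 116603 = (19^3 · 17); the sign does not affect v_p). Step 3 — |x − y|_19 = 19^{-3} = 1/6859.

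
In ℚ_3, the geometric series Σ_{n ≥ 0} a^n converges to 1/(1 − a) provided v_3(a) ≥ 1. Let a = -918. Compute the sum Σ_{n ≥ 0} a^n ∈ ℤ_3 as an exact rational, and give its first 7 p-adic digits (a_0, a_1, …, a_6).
Σ a^n = 1/(1 − a) = 1/919;  first 7 digits = (1, 0, 0, 2, 0, 2, 2)

v_3(a) = 3 ≥ 1, so the series converges in ℤ_3 to 1/(1 − a) = 1/(1 − (-918)) = 1/919. Expand this rational in ℤ_3: compute digits iteratively via d_i = x_i mod 3, x_{i+1} = (x_i − d_i)/3. The first 7 digits are (1, 0, 0, 2, 0, 2, 2).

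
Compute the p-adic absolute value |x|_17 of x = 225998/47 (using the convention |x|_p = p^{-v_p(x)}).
|225998/47|_17 = 1/4913

Step 1 — compute v_17(x) by factoring powers of 17 out of the numerator and denominator: v_17(225998/47) = 3. Step 2 — apply |x|_p = p^{-v_p(x)} = 17^{-3} = 1/4913.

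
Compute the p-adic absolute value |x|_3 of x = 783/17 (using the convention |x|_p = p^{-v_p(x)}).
|783/17|_3 = 1/27

Step 1 — compute v_3(x) by factoring powers of 3 out of the numerator and denominator: v_3(783/17) = 3. Step 2 — apply |x|_p = p^{-v_p(x)} = 3^{-3} = 1/27.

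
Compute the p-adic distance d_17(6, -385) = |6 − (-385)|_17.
d_17(6, -385) = 1/17

Step 1 — x − y = 6 − (-385) = 391. Step 2 — v_17(391) = 1 (factor: 391 = (17^1 · 23); the sign does not affect v_p). Step 3 — |x − y|_17 = 17^{-1} = 1/17.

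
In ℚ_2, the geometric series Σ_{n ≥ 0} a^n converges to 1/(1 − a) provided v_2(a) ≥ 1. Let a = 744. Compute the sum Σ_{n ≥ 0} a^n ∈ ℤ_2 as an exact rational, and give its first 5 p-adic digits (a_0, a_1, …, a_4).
Σ a^n = 1/(1 − a) = -1/743;  first 5 digits = (1, 0, 0, 1, 0)

v_2(a) = 3 ≥ 1, so the series converges in ℤ_2 to 1/(1 − a) = 1/(1 − 744) = -1/743. Expand this rational in ℤ_2: compute digits iteratively via d_i = x_i mod 2, x_{i+1} = (x_i − d_i)/2. The first 5 digits are (1, 0, 0, 1, 0).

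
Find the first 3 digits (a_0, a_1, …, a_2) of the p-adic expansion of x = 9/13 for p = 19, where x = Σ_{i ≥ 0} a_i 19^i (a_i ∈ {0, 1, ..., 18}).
(a_0, …, a_2) = (8, 4, 10)

v_19(9/13) = 0 (numerator and denominator both coprime to 19), so x ∈ ℤ_19^×. Compute digits iteratively via a_i = x_i mod 19, x_{i+1} = (x_i − a_i)/19, with x_0 = x:
  x_0 = 9/13;  a_0 = 8;  x_1 = (x_0 − 8)/19 = -5/13
  x_1 = -5/13;  a_1 = 4;  x_2 = (x_1 − 4)/19 = -3/13
  x_2 = -3/13;  a_2 = 10;  x_3 = (x_2 − 10)/19 = -7/13
Digits: (8, 4, 10).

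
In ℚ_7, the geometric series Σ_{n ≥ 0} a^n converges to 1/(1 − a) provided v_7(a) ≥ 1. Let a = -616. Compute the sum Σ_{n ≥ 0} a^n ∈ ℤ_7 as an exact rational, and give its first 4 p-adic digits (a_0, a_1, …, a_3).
Σ a^n = 1/(1 − a) = 1/617;  first 4 digits = (1, 3, 3, 4)

v_7(a) = 1 ≥ 1, so the series converges in ℤ_7 to 1/(1 − a) = 1/(1 − (-616)) = 1/617. Expand this rational in ℤ_7: compute digits iteratively via d_i = x_i mod 7, x_{i+1} = (x_i − d_i)/7. The first 4 digits are (1, 3, 3, 4).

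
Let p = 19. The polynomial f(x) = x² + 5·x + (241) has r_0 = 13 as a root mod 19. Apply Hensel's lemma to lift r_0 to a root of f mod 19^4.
r_3 = 8126 (mod 130321)

Hensel: r_{i+1} = r_i − f(r_i)·(f′(r_i))^{-1} mod 19^{i+2}, f′(x) = 2x + 5. Iterate:
  r_0 = 13 (mod 19)
  r_1 = 184 (mod 361)
  r_2 = 1267 (mod 6859)
  r_3 = 8126 (mod 130321)
Final: r = 8126 satisfies f(r) ≡ 0 mod 19^4.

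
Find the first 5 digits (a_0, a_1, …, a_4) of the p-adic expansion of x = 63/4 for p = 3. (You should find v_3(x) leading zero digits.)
(a_0, …, a_4) = (0, 0, 1, 1, 2)

v_3(63/4) = 2, so a_0 = ... = a_1 = 0. Factor out: x = 3^2 · u with u = 7/4 a unit in ℤ_3. Expand u iteratively via a_{v+i} = u_i mod 3, u_{i+1} = (u_i − a_{v+i})/3:
  u_0 = 7/4;  a_2 = 1;  u_1 = (u_0 − 1)/3 = 1/4
  u_1 = 1/4;  a_3 = 1;  u_2 = (u_1 − 1)/3 = -1/4
  u_2 = -1/4;  a_4 = 2;  u_3 = (u_2 − 2)/3 = -3/4
Digits: (0, 0, 1, 1, 2).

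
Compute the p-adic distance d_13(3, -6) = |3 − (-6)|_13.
d_13(3, -6) = 1

Step 1 — x − y = 3 − (-6) = 9. Step 2 — v_13(9) = 0 (factor: 9 = (13^0 · 9); the sign does not affect v_p). Step 3 — |x − y|_13 = 13^{0} = 1.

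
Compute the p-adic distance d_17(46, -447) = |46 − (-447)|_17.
d_17(46, -447) = 1/17

Step 1 — x − y = 46 − (-447) = 493. Step 2 — v_17(493) = 1 (factor: 493 = (17^1 · 29); the sign does not affect v_p). Step 3 — |x − y|_17 = 17^{-1} = 1/17.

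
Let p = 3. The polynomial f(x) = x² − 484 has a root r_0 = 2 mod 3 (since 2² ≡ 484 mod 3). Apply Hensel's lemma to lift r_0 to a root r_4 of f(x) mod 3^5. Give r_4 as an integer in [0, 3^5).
r_4 = 221 (mod 243)

Hensel's recurrence: r_{i+1} = r_i − f(r_i)·(f′(r_i))^{-1} mod 3^{i+2}, with f′(x) = 2x. Iterate:
  r_0 = 2 (mod 3)
  r_1 = 5 (mod 9)
  r_2 = 5 (mod 27)
  r_3 = 59 (mod 81)
  r_4 = 221 (mod 243)
Final: r_4 = 221, and one checks f(r_4) ≡ 0 mod 3^5.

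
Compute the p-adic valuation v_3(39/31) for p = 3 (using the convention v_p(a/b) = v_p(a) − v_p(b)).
v_3(39/31) = 1

Factor powers of 3 from the numerator and denominator of the reduced fraction: 39 = 3^1 · 13 and 31 = 3^0 · 31. Apply v_p(a/b) = v_p(a) − v_p(b): v_3(39/31) = 1 − 0 = 1.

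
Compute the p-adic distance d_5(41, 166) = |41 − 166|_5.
d_5(41, 166) = 1/125

Step 1 — x − y = 41 − 166 = -125. Step 2 — v_5(-125) = 3 (factor: -125 = −(5^3 · 1); the sign does not affect v_p). Step 3 — |x − y|_5 = 5^{-3} = 1/125.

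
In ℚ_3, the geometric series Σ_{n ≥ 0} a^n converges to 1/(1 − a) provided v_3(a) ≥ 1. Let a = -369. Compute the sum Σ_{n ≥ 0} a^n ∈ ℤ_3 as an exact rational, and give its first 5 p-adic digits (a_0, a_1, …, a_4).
Σ a^n = 1/(1 − a) = 1/370;  first 5 digits = (1, 0, 1, 1, 2)

v_3(a) = 2 ≥ 1, so the series converges in ℤ_3 to 1/(1 − a) = 1/(1 − (-369)) = 1/370. Expand this rational in ℤ_3: compute digits iteratively via d_i = x_i mod 3, x_{i+1} = (x_i − d_i)/3. The first 5 digits are (1, 0, 1, 1, 2).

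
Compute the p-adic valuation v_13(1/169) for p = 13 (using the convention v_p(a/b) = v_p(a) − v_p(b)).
v_13(1/169) = -2

Factor powers of 13 from the numerator and denominator of the reduced fraction: 1 = 13^0 · 1 and 169 = 13^2 · 1. Apply v_p(a/b) = v_p(a) − v_p(b): v_13(1/169) = 0 − 2 = -2.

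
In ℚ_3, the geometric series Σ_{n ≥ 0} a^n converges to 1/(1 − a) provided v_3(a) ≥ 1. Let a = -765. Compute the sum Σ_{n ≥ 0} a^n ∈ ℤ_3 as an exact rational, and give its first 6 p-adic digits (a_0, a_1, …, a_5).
Σ a^n = 1/(1 − a) = 1/766;  first 6 digits = (1, 0, 2, 1, 0, 2)

v_3(a) = 2 ≥ 1, so the series converges in ℤ_3 to 1/(1 − a) = 1/(1 − (-765)) = 1/766. Expand this rational in ℤ_3: compute digits iteratively via d_i = x_i mod 3, x_{i+1} = (x_i − d_i)/3. The first 6 digits are (1, 0, 2, 1, 0, 2).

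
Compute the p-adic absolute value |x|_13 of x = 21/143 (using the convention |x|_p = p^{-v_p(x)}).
|21/143|_13 = 13

Step 1 — compute v_13(x) by factoring powers of 13 out of the numerator and denominator: v_13(21/143) = -1. Step 2 — apply |x|_p = p^{-v_p(x)} = 13^{1} = 13.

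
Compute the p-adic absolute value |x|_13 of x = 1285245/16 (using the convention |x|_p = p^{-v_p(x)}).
|1285245/16|_13 = 1/28561

Step 1 — compute v_13(x) by factoring powers of 13 out of the numerator and denominator: v_13(1285245/16) = 4. Step 2 — apply |x|_p = p^{-v_p(x)} = 13^{-4} = 1/28561.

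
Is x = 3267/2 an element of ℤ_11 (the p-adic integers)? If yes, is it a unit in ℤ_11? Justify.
x ∈ ℤ_11 but not a unit; v_11(x) = 2 > 0

ℤ_11 = {x ∈ ℚ_11 : v_11(x) ≥ 0} and ℤ_11^× = {x ∈ ℤ_11 : v_11(x) = 0}. Here v_11(3267/2) = v_11(num) − v_11(den) = 2; compare against these criteria.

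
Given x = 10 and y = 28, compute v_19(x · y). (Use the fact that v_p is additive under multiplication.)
v_19(280) = 0

v_p(x) = 0 (factor: 10 = 19^0 · 10); v_p(y) = 0 (factor: 28 = 19^0 · 28). Additivity: v_p(xy) = v_p(x) + v_p(y) = 0 + 0 = 0. (Direct check: xy = 280 = 19^0 · (280).)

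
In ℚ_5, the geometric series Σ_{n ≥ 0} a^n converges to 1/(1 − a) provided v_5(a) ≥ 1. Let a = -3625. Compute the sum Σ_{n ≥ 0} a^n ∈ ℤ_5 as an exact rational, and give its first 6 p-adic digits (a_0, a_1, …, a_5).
Σ a^n = 1/(1 − a) = 1/3626;  first 6 digits = (1, 0, 0, 1, 4, 3)

v_5(a) = 3 ≥ 1, so the series converges in ℤ_5 to 1/(1 − a) = 1/(1 − (-3625)) = 1/3626. Expand this rational in ℤ_5: compute digits iteratively via d_i = x_i mod 5, x_{i+1} = (x_i − d_i)/5. The first 6 digits are (1, 0, 0, 1, 4, 3).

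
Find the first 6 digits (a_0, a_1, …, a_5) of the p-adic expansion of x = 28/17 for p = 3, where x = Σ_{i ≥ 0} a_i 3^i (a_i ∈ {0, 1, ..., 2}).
(a_0, …, a_5) = (2, 2, 0, 1, 1, 2)

v_3(28/17) = 0 (numerator and denominator both coprime to 3), so x ∈ ℤ_3^×. Compute digits iteratively via a_i = x_i mod 3, x_{i+1} = (x_i − a_i)/3, with x_0 = x:
  x_0 = 28/17;  a_0 = 2;  x_1 = (x_0 − 2)/3 = -2/17
  x_1 = -2/17;  a_1 = 2;  x_2 = (x_1 − 2)/3 = -12/17
  x_2 = -12/17;  a_2 = 0;  x_3 = (x_2 − 0)/3 = -4/17
  x_3 = -4/17;  a_3 = 1;  x_4 = (x_3 − 1)/3 = -7/17
  x_4 = -7/17;  a_4 = 1;  x_5 = (x_4 − 1)/3 = -8/17
  x_5 = -8/17;  a_5 = 2;  x_6 = (x_5 − 2)/3 = -14/17
Digits: (2, 2, 0, 1, 1, 2).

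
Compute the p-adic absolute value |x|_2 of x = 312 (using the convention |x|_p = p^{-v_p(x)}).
|312|_2 = 1/8

Step 1 — compute v_2(x) by factoring powers of 2 out of the numerator and denominator: v_2(312) = 3. Step 2 — apply |x|_p = p^{-v_p(x)} = 2^{-3} = 1/8.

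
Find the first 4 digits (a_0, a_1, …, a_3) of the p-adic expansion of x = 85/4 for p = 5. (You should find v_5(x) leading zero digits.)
(a_0, …, a_3) = (0, 3, 4, 3)

v_5(85/4) = 1, so a_0 = ... = a_0 = 0. Factor out: x = 5^1 · u with u = 17/4 a unit in ℤ_5. Expand u iteratively via a_{v+i} = u_i mod 5, u_{i+1} = (u_i − a_{v+i})/5:
  u_0 = 17/4;  a_1 = 3;  u_1 = (u_0 − 3)/5 = 1/4
  u_1 = 1/4;  a_2 = 4;  u_2 = (u_1 − 4)/5 = -3/4
  u_2 = -3/4;  a_3 = 3;  u_3 = (u_2 − 3)/5 = -3/4
Digits: (0, 3, 4, 3).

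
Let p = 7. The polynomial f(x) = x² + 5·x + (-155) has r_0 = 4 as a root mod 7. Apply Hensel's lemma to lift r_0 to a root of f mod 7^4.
r_3 = 1061 (mod 2401)

Hensel: r_{i+1} = r_i − f(r_i)·(f′(r_i))^{-1} mod 7^{i+2}, f′(x) = 2x + 5. Iterate:
  r_0 = 4 (mod 7)
  r_1 = 32 (mod 49)
  r_2 = 32 (mod 343)
  r_3 = 1061 (mod 2401)
Final: r = 1061 satisfies f(r) ≡ 0 mod 7^4.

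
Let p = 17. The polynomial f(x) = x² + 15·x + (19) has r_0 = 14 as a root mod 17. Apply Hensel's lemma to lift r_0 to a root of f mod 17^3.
r_2 = 2054 (mod 4913)

Hensel: r_{i+1} = r_i − f(r_i)·(f′(r_i))^{-1} mod 17^{i+2}, f′(x) = 2x + 15. Iterate:
  r_0 = 14 (mod 17)
  r_1 = 31 (mod 289)
  r_2 = 2054 (mod 4913)
Final: r = 2054 satisfies f(r) ≡ 0 mod 17^3.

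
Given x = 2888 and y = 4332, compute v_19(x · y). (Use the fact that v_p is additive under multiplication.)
v_19(12510816) = 4

v_p(x) = 2 (factor: 2888 = 19^2 · 8); v_p(y) = 2 (factor: 4332 = 19^2 · 12). Additivity: v_p(xy) = v_p(x) + v_p(y) = 2 + 2 = 4. (Direct check: xy = 12510816 = 19^4 · (96).)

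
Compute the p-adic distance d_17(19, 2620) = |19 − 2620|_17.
d_17(19, 2620) = 1/289

Step 1 — x − y = 19 − 2620 = -2601. Step 2 — v_17(-2601) = 2 (factor: -2601 = −(17^2 · 9); the sign does not affect v_p). Step 3 — |x − y|_17 = 17^{-2} = 1/289.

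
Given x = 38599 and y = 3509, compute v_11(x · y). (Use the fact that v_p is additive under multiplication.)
v_11(135443891) = 5

v_p(x) = 3 (factor: 38599 = 11^3 · 29); v_p(y) = 2 (factor: 3509 = 11^2 · 29). Additivity: v_p(xy) = v_p(x) + v_p(y) = 3 + 2 = 5. (Direct check: xy = 135443891 = 11^5 · (841).)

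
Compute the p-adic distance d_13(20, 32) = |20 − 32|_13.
d_13(20, 32) = 1

Step 1 — x − y = 20 − 32 = -12. Step 2 — v_13(-12) = 0 (factor: -12 = −(13^0 · 12); the sign does not affect v_p). Step 3 — |x − y|_13 = 13^{0} = 1.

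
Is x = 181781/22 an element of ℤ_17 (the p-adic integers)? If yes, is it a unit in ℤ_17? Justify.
x ∈ ℤ_17 but not a unit; v_17(x) = 3 > 0

ℤ_17 = {x ∈ ℚ_17 : v_17(x) ≥ 0} and ℤ_17^× = {x ∈ ℤ_17 : v_17(x) = 0}. Here v_17(181781/22) = v_17(num) − v_17(den) = 3; compare against these criteria.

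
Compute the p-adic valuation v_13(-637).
v_13(-637) = 1

v_13(n) is the largest exponent k such that 13^k divides n. Factor out: -637 = -13^1 · 49. (Sign doesn't affect v_p.) So v_13(-637) = 1.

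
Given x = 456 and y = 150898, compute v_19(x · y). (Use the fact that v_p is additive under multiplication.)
v_19(68809488) = 4

v_p(x) = 1 (factor: 456 = 19^1 · 24); v_p(y) = 3 (factor: 150898 = 19^3 · 22). Additivity: v_p(xy) = v_p(x) + v_p(y) = 1 + 3 = 4. (Direct check: xy = 68809488 = 19^4 · (528).)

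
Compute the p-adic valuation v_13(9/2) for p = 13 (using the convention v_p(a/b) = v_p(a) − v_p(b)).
v_13(9/2) = 0

Factor powers of 13 from the numerator and denominator of the reduced fraction: 9 = 13^0 · 9 and 2 = 13^0 · 2. Apply v_p(a/b) = v_p(a) − v_p(b): v_13(9/2) = 0 − 0 = 0.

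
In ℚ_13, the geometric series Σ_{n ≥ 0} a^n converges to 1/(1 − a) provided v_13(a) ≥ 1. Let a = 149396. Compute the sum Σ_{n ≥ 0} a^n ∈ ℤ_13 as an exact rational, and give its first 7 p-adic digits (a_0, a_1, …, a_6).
Σ a^n = 1/(1 − a) = -1/149395;  first 7 digits = (1, 0, 0, 3, 5, 0, 9)

v_13(a) = 3 ≥ 1, so the series converges in ℤ_13 to 1/(1 − a) = 1/(1 − 149396) = -1/149395. Expand this rational in ℤ_13: compute digits iteratively via d_i = x_i mod 13, x_{i+1} = (x_i − d_i)/13. The first 7 digits are (1, 0, 0, 3, 5, 0, 9).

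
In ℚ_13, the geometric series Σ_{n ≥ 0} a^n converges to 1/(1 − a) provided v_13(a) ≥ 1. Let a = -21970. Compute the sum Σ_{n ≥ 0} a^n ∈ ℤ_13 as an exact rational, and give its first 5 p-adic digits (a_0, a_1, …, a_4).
Σ a^n = 1/(1 − a) = 1/21971;  first 5 digits = (1, 0, 0, 3, 12)

v_13(a) = 3 ≥ 1, so the series converges in ℤ_13 to 1/(1 − a) = 1/(1 − (-21970)) = 1/21971. Expand this rational in ℤ_13: compute digits iteratively via d_i = x_i mod 13, x_{i+1} = (x_i − d_i)/13. The first 5 digits are (1, 0, 0, 3, 12).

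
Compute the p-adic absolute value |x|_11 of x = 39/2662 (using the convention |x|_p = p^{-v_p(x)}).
|39/2662|_11 = 1331

Step 1 — compute v_11(x) by factoring powers of 11 out of the numerator and denominator: v_11(39/2662) = -3. Step 2 — apply |x|_p = p^{-v_p(x)} = 11^{3} = 1331.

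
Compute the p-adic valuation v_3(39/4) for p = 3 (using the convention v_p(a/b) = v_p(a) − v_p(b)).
v_3(39/4) = 1

Factor powers of 3 from the numerator and denominator of the reduced fraction: 39 = 3^1 · 13 and 4 = 3^0 · 4. Apply v_p(a/b) = v_p(a) − v_p(b): v_3(39/4) = 1 − 0 = 1.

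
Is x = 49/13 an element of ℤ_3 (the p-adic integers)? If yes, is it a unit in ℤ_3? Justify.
x ∈ ℤ_3^× (unit); v_3(x) = 0

ℤ_3 = {x ∈ ℚ_3 : v_3(x) ≥ 0} and ℤ_3^× = {x ∈ ℤ_3 : v_3(x) = 0}. Here v_3(49/13) = v_3(num) − v_3(den) = 0; compare against these criteria.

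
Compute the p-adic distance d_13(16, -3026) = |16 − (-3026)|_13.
d_13(16, -3026) = 1/169

Step 1 — x − y = 16 − (-3026) = 3042. Step 2 — v_13(3042) = 2 (factor: 3042 = (13^2 · 18); the sign does not affect v_p). Step 3 — |x − y|_13 = 13^{-2} = 1/169.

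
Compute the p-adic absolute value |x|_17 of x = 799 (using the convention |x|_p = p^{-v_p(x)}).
|799|_17 = 1/17

Step 1 — compute v_17(x) by factoring powers of 17 out of the numerator and denominator: v_17(799) = 1. Step 2 — apply |x|_p = p^{-v_p(x)} = 17^{-1} = 1/17.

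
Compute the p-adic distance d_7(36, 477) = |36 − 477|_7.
d_7(36, 477) = 1/49

Step 1 — x − y = 36 − 477 = -441. Step 2 — v_7(-441) = 2 (factor: -441 = −(7^2 · 9); the sign does not affect v_p). Step 3 — |x − y|_7 = 7^{-2} = 1/49.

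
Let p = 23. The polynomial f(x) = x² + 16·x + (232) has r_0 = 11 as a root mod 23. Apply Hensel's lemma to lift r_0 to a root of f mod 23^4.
r_3 = 184103 (mod 279841)

Hensel: r_{i+1} = r_i − f(r_i)·(f′(r_i))^{-1} mod 23^{i+2}, f′(x) = 2x + 16. Iterate:
  r_0 = 11 (mod 23)
  r_1 = 11 (mod 529)
  r_2 = 1598 (mod 12167)
  r_3 = 184103 (mod 279841)
Final: r = 184103 satisfies f(r) ≡ 0 mod 23^4.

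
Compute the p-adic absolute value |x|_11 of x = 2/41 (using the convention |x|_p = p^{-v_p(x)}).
|2/41|_11 = 1

Step 1 — compute v_11(x) by factoring powers of 11 out of the numerator and denominator: v_11(2/41) = 0. Step 2 — apply |x|_p = p^{-v_p(x)} = 11^{0} = 1.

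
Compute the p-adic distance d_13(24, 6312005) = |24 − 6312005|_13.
d_13(24, 6312005) = 1/371293

Step 1 — x − y = 24 − 6312005 = -6311981. Step 2 — v_13(-6311981) = 5 (factor: -6311981 = −(13^5 · 17); the sign does not affect v_p). Step 3 — |x − y|_13 = 13^{-5} = 1/371293.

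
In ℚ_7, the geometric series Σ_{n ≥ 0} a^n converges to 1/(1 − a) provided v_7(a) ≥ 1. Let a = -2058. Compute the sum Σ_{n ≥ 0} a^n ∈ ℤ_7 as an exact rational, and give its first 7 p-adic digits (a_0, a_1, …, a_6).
Σ a^n = 1/(1 − a) = 1/2059;  first 7 digits = (1, 0, 0, 1, 6, 6, 0)

v_7(a) = 3 ≥ 1, so the series converges in ℤ_7 to 1/(1 − a) = 1/(1 − (-2058)) = 1/2059. Expand this rational in ℤ_7: compute digits iteratively via d_i = x_i mod 7, x_{i+1} = (x_i − d_i)/7. The first 7 digits are (1, 0, 0, 1, 6, 6, 0).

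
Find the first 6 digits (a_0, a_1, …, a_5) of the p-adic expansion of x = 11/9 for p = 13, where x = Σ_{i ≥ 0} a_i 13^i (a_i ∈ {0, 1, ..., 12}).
(a_0, …, a_5) = (7, 1, 10, 5, 1, 10)

v_13(11/9) = 0 (numerator and denominator both coprime to 13), so x ∈ ℤ_13^×. Compute digits iteratively via a_i = x_i mod 13, x_{i+1} = (x_i − a_i)/13, with x_0 = x:
  x_0 = 11/9;  a_0 = 7;  x_1 = (x_0 − 7)/13 = -4/9
  x_1 = -4/9;  a_1 = 1;  x_2 = (x_1 − 1)/13 = -1/9
  x_2 = -1/9;  a_2 = 10;  x_3 = (x_2 − 10)/13 = -7/9
  x_3 = -7/9;  a_3 = 5;  x_4 = (x_3 − 5)/13 = -4/9
  x_4 = -4/9;  a_4 = 1;  x_5 = (x_4 − 1)/13 = -1/9
  x_5 = -1/9;  a_5 = 10;  x_6 = (x_5 − 10)/13 = -7/9
Digits: (7, 1, 10, 5, 1, 10).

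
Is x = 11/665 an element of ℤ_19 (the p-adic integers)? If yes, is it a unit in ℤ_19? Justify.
x ∉ ℤ_19 (v_19(x) = -1 < 0)

ℤ_19 = {x ∈ ℚ_19 : v_19(x) ≥ 0} and ℤ_19^× = {x ∈ ℤ_19 : v_19(x) = 0}. Here v_19(11/665) = v_19(num) − v_19(den) = -1; compare against these criteria.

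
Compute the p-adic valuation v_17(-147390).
v_17(-147390) = 3

v_17(n) is the largest exponent k such that 17^k divides n. Factor out: -147390 = -17^3 · 30. (Sign doesn't affect v_p.) So v_17(-147390) = 3.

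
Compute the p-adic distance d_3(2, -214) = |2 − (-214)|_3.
d_3(2, -214) = 1/27

Step 1 — x − y = 2 − (-214) = 216. Step 2 — v_3(216) = 3 (factor: 216 = (3^3 · 8); the sign does not affect v_p). Step 3 — |x − y|_3 = 3^{-3} = 1/27.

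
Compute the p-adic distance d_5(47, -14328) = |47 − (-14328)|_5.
d_5(47, -14328) = 1/625

Step 1 — x − y = 47 − (-14328) = 14375. Step 2 — v_5(14375) = 4 (factor: 14375 = (5^4 · 23); the sign does not affect v_p). Step 3 — |x − y|_5 = 5^{-4} = 1/625.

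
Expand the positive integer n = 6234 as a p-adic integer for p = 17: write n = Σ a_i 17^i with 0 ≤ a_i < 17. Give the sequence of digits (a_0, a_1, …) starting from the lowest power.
(a_0, a_1, …) = (12, 9, 4, 1)

Repeated division by 17 gives the digits low-to-high: 6234 = 12 + 9·17^1 + 4·17^2 + 1·17^3. Digit sequence: (12, 9, 4, 1).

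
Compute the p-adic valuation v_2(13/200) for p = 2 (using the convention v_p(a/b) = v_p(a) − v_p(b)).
v_2(13/200) = -3

Factor powers of 2 from the numerator and denominator of the reduced fraction: 13 = 2^0 · 13 and 200 = 2^3 · 25. Apply v_p(a/b) = v_p(a) − v_p(b): v_2(13/200) = 0 − 3 = -3.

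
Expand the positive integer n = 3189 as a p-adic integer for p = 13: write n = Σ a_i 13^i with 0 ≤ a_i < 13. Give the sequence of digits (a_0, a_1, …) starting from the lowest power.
(a_0, a_1, …) = (4, 11, 5, 1)

Repeated division by 13 gives the digits low-to-high: 3189 = 4 + 11·13^1 + 5·13^2 + 1·13^3. Digit sequence: (4, 11, 5, 1).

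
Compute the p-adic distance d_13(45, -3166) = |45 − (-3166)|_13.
d_13(45, -3166) = 1/169

Step 1 — x − y = 45 − (-3166) = 3211. Step 2 — v_13(3211) = 2 (factor: 3211 = (13^2 · 19); the sign does not affect v_p). Step 3 — |x − y|_13 = 13^{-2} = 1/169.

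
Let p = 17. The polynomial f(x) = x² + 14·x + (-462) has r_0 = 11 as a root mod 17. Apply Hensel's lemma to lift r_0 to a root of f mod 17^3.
r_2 = 4584 (mod 4913)

Hensel: r_{i+1} = r_i − f(r_i)·(f′(r_i))^{-1} mod 17^{i+2}, f′(x) = 2x + 14. Iterate:
  r_0 = 11 (mod 17)
  r_1 = 249 (mod 289)
  r_2 = 4584 (mod 4913)
Final: r = 4584 satisfies f(r) ≡ 0 mod 17^3.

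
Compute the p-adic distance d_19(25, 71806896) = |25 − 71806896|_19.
d_19(25, 71806896) = 1/2476099

Step 1 — x − y = 25 − 71806896 = -71806871. Step 2 — v_19(-71806871) = 5 (factor: -71806871 = −(19^5 · 29); the sign does not affect v_p). Step 3 — |x − y|_19 = 19^{-5} = 1/2476099.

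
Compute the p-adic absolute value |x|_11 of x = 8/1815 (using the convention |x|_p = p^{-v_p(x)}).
|8/1815|_11 = 121

Step 1 — compute v_11(x) by factoring powers of 11 out of the numerator and denominator: v_11(8/1815) = -2. Step 2 — apply |x|_p = p^{-v_p(x)} = 11^{2} = 121.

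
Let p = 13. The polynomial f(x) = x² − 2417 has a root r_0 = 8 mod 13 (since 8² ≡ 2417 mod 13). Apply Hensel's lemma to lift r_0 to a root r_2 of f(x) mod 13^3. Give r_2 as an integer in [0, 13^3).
r_2 = 398 (mod 2197)

Hensel's recurrence: r_{i+1} = r_i − f(r_i)·(f′(r_i))^{-1} mod 13^{i+2}, with f′(x) = 2x. Iterate:
  r_0 = 8 (mod 13)
  r_1 = 60 (mod 169)
  r_2 = 398 (mod 2197)
Final: r_2 = 398, and one checks f(r_2) ≡ 0 mod 13^3.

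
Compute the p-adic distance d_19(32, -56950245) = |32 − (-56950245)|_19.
d_19(32, -56950245) = 1/2476099

Step 1 — x − y = 32 − (-56950245) = 56950277. Step 2 — v_19(56950277) = 5 (factor: 56950277 = (19^5 · 23); the sign does not affect v_p). Step 3 — |x − y|_19 = 19^{-5} = 1/2476099.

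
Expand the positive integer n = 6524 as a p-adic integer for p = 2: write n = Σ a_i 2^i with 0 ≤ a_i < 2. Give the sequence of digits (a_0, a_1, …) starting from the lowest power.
(a_0, a_1, …) = (0, 0, 1, 1, 1, 1, 1, 0, 1, 0, 0, 1, 1)

Repeated division by 2 gives the digits low-to-high: 6524 = 1·2^2 + 1·2^3 + 1·2^4 + 1·2^5 + 1·2^6 + 1·2^8 + 1·2^11 + 1·2^12. Digit sequence: (0, 0, 1, 1, 1, 1, 1, 0, 1, 0, 0, 1, 1).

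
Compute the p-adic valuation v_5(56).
v_5(56) = 0

v_5(n) is the largest exponent k such that 5^k divides n. Factor out: 56 = 5^0 · 56. (Sign doesn't affect v_p.) So v_5(56) = 0.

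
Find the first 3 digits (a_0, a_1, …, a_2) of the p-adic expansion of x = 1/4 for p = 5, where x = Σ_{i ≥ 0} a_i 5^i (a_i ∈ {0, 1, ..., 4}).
(a_0, …, a_2) = (4, 3, 3)

v_5(1/4) = 0 (numerator and denominator both coprime to 5), so x ∈ ℤ_5^×. Compute digits iteratively via a_i = x_i mod 5, x_{i+1} = (x_i − a_i)/5, with x_0 = x:
  x_0 = 1/4;  a_0 = 4;  x_1 = (x_0 − 4)/5 = -3/4
  x_1 = -3/4;  a_1 = 3;  x_2 = (x_1 − 3)/5 = -3/4
  x_2 = -3/4;  a_2 = 3;  x_3 = (x_2 − 3)/5 = -3/4
Digits: (4, 3, 3).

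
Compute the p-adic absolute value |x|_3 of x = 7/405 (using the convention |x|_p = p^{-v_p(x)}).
|7/405|_3 = 81

Step 1 — compute v_3(x) by factoring powers of 3 out of the numerator and denominator: v_3(7/405) = -4. Step 2 — apply |x|_p = p^{-v_p(x)} = 3^{4} = 81.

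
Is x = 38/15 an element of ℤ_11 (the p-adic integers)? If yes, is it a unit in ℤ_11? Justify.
x ∈ ℤ_11^× (unit); v_11(x) = 0

ℤ_11 = {x ∈ ℚ_11 : v_11(x) ≥ 0} and ℤ_11^× = {x ∈ ℤ_11 : v_11(x) = 0}. Here v_11(38/15) = v_11(num) − v_11(den) = 0; compare against these criteria.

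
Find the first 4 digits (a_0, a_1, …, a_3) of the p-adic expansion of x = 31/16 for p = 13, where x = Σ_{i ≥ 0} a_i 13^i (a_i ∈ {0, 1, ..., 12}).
(a_0, …, a_3) = (6, 7, 10, 0)

v_13(31/16) = 0 (numerator and denominator both coprime to 13), so x ∈ ℤ_13^×. Compute digits iteratively via a_i = x_i mod 13, x_{i+1} = (x_i − a_i)/13, with x_0 = x:
  x_0 = 31/16;  a_0 = 6;  x_1 = (x_0 − 6)/13 = -5/16
  x_1 = -5/16;  a_1 = 7;  x_2 = (x_1 − 7)/13 = -9/16
  x_2 = -9/16;  a_2 = 10;  x_3 = (x_2 − 10)/13 = -13/16
  x_3 = -13/16;  a_3 = 0;  x_4 = (x_3 − 0)/13 = -1/16
Digits: (6, 7, 10, 0).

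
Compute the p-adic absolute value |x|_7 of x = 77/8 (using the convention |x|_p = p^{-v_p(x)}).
|77/8|_7 = 1/7

Step 1 — compute v_7(x) by factoring powers of 7 out of the numerator and denominator: v_7(77/8) = 1. Step 2 — apply |x|_p = p^{-v_p(x)} = 7^{-1} = 1/7.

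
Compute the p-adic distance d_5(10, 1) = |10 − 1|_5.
d_5(10, 1) = 1

Step 1 — x − y = 10 − 1 = 9. Step 2 — v_5(9) = 0 (factor: 9 = (5^0 · 9); the sign does not affect v_p). Step 3 — |x − y|_5 = 5^{0} = 1.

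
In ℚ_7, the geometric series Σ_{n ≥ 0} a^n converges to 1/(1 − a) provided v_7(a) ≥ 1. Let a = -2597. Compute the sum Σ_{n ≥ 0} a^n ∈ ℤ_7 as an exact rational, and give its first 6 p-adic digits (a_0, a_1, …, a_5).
Σ a^n = 1/(1 − a) = 1/2598;  first 6 digits = (1, 0, 3, 6, 0, 2)

v_7(a) = 2 ≥ 1, so the series converges in ℤ_7 to 1/(1 − a) = 1/(1 − (-2597)) = 1/2598. Expand this rational in ℤ_7: compute digits iteratively via d_i = x_i mod 7, x_{i+1} = (x_i − d_i)/7. The first 6 digits are (1, 0, 3, 6, 0, 2).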